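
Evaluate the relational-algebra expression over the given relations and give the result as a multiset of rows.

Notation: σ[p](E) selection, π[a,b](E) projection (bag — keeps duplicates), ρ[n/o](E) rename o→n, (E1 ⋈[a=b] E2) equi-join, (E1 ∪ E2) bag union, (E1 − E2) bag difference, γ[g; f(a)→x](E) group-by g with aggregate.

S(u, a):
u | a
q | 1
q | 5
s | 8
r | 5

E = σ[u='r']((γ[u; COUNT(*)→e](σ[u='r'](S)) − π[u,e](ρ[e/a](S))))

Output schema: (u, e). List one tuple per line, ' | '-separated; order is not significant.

Per-node cardinality:
  S → 4
  σ[u='r'](S) → 1
  γ[u; COUNT(*)→e](σ[u='r'](S)) → 1
  S → 4
  ρ[e/a](S) → 4
  π[u,e](ρ[e/a](S)) → 4
  (γ[u; COUNT(*)→e](σ[u='r'](S)) − π[u,e](ρ[e/a](S))) → 1
  σ[u='r']((γ[u; COUNT(*)→e](σ[u='r'](S)) − π[u,e](ρ[e/a](S)))) → 1

== RESULT ==
u | e
r | 1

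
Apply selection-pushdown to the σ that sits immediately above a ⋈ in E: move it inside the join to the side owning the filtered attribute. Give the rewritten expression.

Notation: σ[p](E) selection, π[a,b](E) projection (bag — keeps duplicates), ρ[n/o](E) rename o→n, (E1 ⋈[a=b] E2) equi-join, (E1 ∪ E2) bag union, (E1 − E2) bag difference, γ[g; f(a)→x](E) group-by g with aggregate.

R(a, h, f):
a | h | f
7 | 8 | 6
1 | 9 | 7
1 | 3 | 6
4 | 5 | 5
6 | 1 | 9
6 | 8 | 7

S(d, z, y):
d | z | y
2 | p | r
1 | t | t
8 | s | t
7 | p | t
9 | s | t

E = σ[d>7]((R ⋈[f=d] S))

σ filters on d, owned by the right side.
E' = (R ⋈[f=d] σ[d>7](S))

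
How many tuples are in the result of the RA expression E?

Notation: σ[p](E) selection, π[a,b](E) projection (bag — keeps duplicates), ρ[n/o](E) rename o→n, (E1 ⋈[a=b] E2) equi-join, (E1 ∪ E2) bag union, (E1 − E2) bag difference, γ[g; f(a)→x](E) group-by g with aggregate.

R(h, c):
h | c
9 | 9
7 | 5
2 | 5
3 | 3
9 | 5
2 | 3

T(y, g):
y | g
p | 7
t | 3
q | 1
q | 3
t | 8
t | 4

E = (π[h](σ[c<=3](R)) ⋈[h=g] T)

Row counts bottom-up:
  R → 6
  σ[c<=3](R) → 2
  π[h](σ[c<=3](R)) → 2
  T → 6
  (π[h](σ[c<=3](R)) ⋈[h=g] T) → 2

|E| = 2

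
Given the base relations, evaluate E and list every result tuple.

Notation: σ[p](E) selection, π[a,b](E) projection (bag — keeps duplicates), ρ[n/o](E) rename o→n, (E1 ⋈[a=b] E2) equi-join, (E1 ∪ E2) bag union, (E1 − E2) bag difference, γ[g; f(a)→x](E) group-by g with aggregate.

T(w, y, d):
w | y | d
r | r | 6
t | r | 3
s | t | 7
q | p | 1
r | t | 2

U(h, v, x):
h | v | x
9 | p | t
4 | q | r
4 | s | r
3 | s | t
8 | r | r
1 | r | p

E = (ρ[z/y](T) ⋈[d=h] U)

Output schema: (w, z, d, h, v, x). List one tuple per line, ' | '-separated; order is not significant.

Subexpression sizes:
  T → 5
  ρ[z/y](T) → 5
  U → 6
  (ρ[z/y](T) ⋈[d=h] U) → 2

== RESULT ==
w | z | d | h | v | x
q | p | 1 | 1 | r | p
t | r | 3 | 3 | s | t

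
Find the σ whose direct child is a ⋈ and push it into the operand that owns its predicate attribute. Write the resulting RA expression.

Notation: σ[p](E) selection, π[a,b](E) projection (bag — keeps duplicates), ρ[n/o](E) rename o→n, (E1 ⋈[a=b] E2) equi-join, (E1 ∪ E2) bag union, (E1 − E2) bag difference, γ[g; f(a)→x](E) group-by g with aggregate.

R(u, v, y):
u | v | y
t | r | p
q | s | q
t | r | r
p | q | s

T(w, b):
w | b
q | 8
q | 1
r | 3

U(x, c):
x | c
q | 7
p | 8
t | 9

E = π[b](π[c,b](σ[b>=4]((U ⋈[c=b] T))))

σ filters on b, owned by the right side.
E' = π[b](π[c,b]((U ⋈[c=b] σ[b>=4](T))))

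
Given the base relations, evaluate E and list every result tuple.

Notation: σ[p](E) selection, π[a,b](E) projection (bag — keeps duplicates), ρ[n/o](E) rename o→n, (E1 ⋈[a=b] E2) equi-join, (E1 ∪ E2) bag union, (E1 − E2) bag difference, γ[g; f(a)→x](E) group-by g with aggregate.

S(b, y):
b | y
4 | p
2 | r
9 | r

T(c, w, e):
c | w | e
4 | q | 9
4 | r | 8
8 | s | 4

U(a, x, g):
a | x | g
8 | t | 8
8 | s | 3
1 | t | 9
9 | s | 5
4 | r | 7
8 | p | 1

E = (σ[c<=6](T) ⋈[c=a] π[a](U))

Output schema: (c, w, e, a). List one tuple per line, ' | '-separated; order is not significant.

Subexpression sizes:
  T → 3
  σ[c<=6](T) → 2
  U → 6
  π[a](U) → 6
  (σ[c<=6](T) ⋈[c=a] π[a](U)) → 2

== RESULT ==
c | w | e | a
4 | q | 9 | 4
4 | r | 8 | 4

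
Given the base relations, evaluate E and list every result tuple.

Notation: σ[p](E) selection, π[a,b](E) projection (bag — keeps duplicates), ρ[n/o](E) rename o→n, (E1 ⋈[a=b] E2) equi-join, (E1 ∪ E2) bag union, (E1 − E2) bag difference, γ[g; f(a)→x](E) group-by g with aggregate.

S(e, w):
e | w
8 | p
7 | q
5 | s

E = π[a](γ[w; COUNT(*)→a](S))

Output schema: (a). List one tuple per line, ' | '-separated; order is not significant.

Stepwise |·|:
  S → 3
  γ[w; COUNT(*)→a](S) → 3
  π[a](γ[w; COUNT(*)→a](S)) → 3

== RESULT ==
a
1
1
1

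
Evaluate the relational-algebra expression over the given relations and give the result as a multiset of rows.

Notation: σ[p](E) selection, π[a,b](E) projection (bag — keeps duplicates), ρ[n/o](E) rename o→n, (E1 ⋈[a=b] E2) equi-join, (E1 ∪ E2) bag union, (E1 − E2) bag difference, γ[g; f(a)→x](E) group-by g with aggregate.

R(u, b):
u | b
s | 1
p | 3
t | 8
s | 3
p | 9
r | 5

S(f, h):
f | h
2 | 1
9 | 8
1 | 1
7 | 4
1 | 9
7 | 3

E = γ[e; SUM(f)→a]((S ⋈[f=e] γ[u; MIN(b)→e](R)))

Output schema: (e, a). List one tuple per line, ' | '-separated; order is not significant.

Subexpression sizes:
  S → 6
  R → 6
  γ[u; MIN(b)→e](R) → 4
  (S ⋈[f=e] γ[u; MIN(b)→e](R)) → 2
  γ[e; SUM(f)→a]((S ⋈[f=e] γ[u; MIN(b)→e](R))) → 1

== RESULT ==
e | a
1 | 2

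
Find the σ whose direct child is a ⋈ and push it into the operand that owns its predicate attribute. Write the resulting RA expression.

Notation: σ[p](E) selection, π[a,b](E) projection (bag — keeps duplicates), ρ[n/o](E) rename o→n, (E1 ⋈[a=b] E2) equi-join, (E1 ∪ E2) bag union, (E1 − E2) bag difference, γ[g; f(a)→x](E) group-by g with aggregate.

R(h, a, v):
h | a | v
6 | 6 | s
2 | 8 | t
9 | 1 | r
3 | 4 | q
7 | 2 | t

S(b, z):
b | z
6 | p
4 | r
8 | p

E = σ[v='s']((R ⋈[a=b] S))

σ filters on v, owned by the left side.
E' = (σ[v='s'](R) ⋈[a=b] S)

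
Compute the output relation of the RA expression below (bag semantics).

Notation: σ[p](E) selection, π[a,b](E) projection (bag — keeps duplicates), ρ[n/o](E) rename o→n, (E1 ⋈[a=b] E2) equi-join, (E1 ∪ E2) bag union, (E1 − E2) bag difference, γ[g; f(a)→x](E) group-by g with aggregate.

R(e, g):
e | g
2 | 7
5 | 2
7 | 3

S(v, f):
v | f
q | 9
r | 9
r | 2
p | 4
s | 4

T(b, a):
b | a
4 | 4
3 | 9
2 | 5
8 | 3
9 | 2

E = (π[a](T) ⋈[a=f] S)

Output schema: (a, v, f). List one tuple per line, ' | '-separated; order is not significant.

Subexpression sizes:
  T → 5
  π[a](T) → 5
  S → 5
  (π[a](T) ⋈[a=f] S) → 5

== RESULT ==
a | v | f
2 | r | 2
4 | p | 4
4 | s | 4
9 | q | 9
9 | r | 9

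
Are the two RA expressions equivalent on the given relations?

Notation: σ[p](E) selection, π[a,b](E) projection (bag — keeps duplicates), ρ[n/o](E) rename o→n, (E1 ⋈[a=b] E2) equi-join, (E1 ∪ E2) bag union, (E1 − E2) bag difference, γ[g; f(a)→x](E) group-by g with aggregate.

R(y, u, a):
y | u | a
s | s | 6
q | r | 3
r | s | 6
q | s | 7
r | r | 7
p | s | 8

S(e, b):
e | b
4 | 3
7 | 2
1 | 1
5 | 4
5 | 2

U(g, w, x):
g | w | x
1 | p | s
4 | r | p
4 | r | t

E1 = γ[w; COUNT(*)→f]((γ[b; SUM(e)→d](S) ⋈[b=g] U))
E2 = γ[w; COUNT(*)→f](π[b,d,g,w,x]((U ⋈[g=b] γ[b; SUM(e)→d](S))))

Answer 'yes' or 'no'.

E1 subexpression sizes:
  S → 5
  γ[b; SUM(e)→d](S) → 4
  U → 3
  (γ[b; SUM(e)→d](S) ⋈[b=g] U) → 3
  γ[w; COUNT(*)→f]((γ[b; SUM(e)→d](S) ⋈[b=g] U)) → 2
E2 subexpression sizes:
  U → 3
  S → 5
  γ[b; SUM(e)→d](S) → 4
  (U ⋈[g=b] γ[b; SUM(e)→d](S)) → 3
  π[b,d,g,w,x]((U ⋈[g=b] γ[b; SUM(e)→d](S))) → 3
  γ[w; COUNT(*)→f](π[b,d,g,w,x]((U ⋈[g=b] γ[b; SUM(e)→d](S)))) → 2

E1 and E2 produce the same multiset:
w | f
p | 1
r | 2

yes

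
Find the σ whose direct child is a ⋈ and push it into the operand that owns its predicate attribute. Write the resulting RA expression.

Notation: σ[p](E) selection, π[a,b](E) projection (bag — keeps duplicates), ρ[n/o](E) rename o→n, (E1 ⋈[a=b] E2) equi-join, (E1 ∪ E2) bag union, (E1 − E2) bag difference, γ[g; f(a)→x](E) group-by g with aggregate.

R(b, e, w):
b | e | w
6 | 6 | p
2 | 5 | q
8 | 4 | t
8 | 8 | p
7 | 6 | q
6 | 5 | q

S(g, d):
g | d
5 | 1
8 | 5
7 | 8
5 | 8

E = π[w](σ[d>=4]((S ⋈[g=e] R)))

σ filters on d, owned by the left side.
E' = π[w]((σ[d>=4](S) ⋈[g=e] R))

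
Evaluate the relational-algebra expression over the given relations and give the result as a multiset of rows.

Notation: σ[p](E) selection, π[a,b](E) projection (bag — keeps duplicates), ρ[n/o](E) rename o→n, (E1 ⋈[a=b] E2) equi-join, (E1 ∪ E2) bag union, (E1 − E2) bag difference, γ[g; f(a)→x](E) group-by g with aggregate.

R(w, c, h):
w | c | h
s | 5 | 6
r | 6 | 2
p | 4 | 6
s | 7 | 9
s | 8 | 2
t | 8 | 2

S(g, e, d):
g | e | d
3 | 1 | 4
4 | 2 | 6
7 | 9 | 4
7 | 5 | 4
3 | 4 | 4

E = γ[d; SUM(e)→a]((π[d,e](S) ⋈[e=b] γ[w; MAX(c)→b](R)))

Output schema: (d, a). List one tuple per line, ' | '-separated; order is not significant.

Stepwise |·|:
  S → 5
  π[d,e](S) → 5
  R → 6
  γ[w; MAX(c)→b](R) → 4
  (π[d,e](S) ⋈[e=b] γ[w; MAX(c)→b](R)) → 1
  γ[d; SUM(e)→a]((π[d,e](S) ⋈[e=b] γ[w; MAX(c)→b](R))) → 1

== RESULT ==
d | a
4 | 4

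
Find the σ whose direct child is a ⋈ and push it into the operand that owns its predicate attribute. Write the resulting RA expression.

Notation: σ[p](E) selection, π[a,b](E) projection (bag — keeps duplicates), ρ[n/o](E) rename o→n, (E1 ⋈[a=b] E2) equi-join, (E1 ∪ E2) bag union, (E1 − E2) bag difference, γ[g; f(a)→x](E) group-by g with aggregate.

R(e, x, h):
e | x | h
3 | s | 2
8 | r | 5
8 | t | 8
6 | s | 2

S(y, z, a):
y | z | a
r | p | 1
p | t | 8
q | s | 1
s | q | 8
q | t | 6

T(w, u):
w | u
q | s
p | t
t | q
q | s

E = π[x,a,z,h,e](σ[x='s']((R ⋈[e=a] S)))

σ filters on x, owned by the left side.
E' = π[x,a,z,h,e]((σ[x='s'](R) ⋈[e=a] S))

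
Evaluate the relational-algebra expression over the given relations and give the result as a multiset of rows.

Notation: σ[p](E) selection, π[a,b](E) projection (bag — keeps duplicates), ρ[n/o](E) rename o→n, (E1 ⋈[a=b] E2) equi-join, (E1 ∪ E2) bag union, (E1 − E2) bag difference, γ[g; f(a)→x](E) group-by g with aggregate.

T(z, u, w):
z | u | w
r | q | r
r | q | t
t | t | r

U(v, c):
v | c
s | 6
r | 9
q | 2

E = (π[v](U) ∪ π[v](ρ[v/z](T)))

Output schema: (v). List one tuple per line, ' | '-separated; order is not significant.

Subexpression sizes:
  U → 3
  π[v](U) → 3
  T → 3
  ρ[v/z](T) → 3
  π[v](ρ[v/z](T)) → 3
  (π[v](U) ∪ π[v](ρ[v/z](T))) → 6

== RESULT ==
v
q
r
r
r
s
t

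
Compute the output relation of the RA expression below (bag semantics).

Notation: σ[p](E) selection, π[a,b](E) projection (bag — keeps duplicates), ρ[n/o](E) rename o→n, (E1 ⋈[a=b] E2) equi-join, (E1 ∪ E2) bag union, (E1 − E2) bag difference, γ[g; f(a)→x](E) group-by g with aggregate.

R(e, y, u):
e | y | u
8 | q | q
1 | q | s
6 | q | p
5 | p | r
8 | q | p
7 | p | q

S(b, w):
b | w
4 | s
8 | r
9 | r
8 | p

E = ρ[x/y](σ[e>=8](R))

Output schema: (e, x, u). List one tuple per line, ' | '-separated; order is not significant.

Row counts bottom-up:
  R → 6
  σ[e>=8](R) → 2
  ρ[x/y](σ[e>=8](R)) → 2

== RESULT ==
e | x | u
8 | q | p
8 | q | q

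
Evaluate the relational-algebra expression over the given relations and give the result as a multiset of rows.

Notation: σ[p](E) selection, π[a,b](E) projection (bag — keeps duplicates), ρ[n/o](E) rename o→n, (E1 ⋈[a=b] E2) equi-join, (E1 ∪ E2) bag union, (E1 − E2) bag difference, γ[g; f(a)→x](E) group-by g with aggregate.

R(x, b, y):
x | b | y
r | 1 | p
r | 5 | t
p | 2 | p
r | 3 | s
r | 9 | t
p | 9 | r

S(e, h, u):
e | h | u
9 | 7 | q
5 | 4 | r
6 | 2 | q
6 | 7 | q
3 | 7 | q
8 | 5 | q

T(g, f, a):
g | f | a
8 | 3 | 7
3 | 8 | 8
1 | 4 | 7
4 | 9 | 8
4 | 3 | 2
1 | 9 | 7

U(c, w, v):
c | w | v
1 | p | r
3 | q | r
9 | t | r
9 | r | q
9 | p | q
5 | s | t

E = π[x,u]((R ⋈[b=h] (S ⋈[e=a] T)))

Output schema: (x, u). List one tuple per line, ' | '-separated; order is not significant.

Per-node cardinality:
  R → 6
  S → 6
  T → 6
  (S ⋈[e=a] T) → 2
  (R ⋈[b=h] (S ⋈[e=a] T)) → 2
  π[x,u]((R ⋈[b=h] (S ⋈[e=a] T))) → 2

== RESULT ==
x | u
r | q
r | q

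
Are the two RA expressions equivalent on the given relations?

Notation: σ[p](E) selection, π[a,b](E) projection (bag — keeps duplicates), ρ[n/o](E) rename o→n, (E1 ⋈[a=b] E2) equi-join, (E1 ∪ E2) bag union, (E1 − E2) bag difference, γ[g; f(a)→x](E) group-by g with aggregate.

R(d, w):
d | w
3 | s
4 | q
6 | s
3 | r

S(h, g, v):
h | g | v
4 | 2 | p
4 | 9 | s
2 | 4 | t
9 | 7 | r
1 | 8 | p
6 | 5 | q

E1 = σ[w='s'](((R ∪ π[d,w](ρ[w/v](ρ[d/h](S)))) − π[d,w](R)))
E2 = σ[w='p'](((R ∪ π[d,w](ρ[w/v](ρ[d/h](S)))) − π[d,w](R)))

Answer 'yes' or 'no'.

E1 stepwise |·|:
  R → 4
  S → 6
  ρ[d/h](S) → 6
  ρ[w/v](ρ[d/h](S)) → 6
  π[d,w](ρ[w/v](ρ[d/h](S))) → 6
  (R ∪ π[d,w](ρ[w/v](ρ[d/h](S)))) → 10
  R → 4
  π[d,w](R) → 4
  ((R ∪ π[d,w](ρ[w/v](ρ[d/h](S)))) − π[d,w](R)) → 6
  σ[w='s'](((R ∪ π[d,w](ρ[w/v](ρ[d/h](S)))) − π[d,w](R))) → 1
E2 stepwise |·|:
  R → 4
  S → 6
  ρ[d/h](S) → 6
  ρ[w/v](ρ[d/h](S)) → 6
  π[d,w](ρ[w/v](ρ[d/h](S))) → 6
  (R ∪ π[d,w](ρ[w/v](ρ[d/h](S)))) → 10
  R → 4
  π[d,w](R) → 4
  ((R ∪ π[d,w](ρ[w/v](ρ[d/h](S)))) − π[d,w](R)) → 6
  σ[w='p'](((R ∪ π[d,w](ρ[w/v](ρ[d/h](S)))) − π[d,w](R))) → 2

E1 result:
d | w
4 | s
E2 result:
d | w
1 | p
4 | p
Witness: (4, 's') appears 1× in E1 but 0× in E2.

no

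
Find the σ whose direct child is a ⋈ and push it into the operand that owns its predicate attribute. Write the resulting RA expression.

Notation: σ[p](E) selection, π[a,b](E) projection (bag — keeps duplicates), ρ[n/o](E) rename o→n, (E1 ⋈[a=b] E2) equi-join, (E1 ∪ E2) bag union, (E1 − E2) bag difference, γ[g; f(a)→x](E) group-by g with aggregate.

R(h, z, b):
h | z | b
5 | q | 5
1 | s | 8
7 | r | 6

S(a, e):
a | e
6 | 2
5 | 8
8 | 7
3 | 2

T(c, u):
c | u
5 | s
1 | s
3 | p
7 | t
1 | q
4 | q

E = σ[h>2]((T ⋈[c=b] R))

σ filters on h, owned by the right side.
E' = (T ⋈[c=b] σ[h>2](R))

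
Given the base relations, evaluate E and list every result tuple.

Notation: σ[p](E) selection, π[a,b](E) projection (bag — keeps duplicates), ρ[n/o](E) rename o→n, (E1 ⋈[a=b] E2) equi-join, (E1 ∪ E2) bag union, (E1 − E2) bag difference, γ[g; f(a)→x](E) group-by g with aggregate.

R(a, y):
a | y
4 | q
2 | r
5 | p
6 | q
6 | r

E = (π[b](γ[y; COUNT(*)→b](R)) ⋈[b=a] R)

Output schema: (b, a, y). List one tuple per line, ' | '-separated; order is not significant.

Per-node cardinality:
  R → 5
  γ[y; COUNT(*)→b](R) → 3
  π[b](γ[y; COUNT(*)→b](R)) → 3
  R → 5
  (π[b](γ[y; COUNT(*)→b](R)) ⋈[b=a] R) → 2

== RESULT ==
b | a | y
2 | 2 | r
2 | 2 | r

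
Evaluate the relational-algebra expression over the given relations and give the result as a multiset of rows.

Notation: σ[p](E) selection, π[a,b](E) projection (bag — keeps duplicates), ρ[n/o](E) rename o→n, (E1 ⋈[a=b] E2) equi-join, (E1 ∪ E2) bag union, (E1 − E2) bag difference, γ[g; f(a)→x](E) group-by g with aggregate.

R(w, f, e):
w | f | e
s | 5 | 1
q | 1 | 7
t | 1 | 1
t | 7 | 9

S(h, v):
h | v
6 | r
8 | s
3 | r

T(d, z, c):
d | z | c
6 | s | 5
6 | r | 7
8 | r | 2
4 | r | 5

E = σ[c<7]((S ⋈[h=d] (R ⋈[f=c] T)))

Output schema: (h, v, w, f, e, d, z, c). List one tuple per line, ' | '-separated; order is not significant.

Subexpression sizes:
  S → 3
  R → 4
  T → 4
  (R ⋈[f=c] T) → 3
  (S ⋈[h=d] (R ⋈[f=c] T)) → 2
  σ[c<7]((S ⋈[h=d] (R ⋈[f=c] T))) → 1

== RESULT ==
h | v | w | f | e | d | z | c
6 | r | s | 5 | 1 | 6 | s | 5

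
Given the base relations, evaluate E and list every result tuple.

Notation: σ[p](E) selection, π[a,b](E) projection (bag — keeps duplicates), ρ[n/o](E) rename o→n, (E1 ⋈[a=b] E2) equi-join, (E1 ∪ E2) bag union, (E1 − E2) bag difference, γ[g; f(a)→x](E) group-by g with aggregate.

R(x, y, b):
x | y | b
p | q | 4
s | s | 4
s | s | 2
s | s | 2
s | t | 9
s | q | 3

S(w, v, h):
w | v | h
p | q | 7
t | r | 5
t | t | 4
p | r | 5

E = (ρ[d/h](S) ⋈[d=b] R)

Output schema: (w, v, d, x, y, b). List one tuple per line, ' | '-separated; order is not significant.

Row counts bottom-up:
  S → 4
  ρ[d/h](S) → 4
  R → 6
  (ρ[d/h](S) ⋈[d=b] R) → 2

== RESULT ==
w | v | d | x | y | b
t | t | 4 | p | q | 4
t | t | 4 | s | s | 4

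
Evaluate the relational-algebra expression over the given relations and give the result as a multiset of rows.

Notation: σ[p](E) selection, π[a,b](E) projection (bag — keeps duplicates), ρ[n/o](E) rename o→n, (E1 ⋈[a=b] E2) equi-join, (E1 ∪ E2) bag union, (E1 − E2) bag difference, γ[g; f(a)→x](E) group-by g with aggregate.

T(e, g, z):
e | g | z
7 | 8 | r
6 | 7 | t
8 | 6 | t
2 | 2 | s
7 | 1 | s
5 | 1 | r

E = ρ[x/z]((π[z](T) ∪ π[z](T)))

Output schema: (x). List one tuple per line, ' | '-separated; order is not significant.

Row counts bottom-up:
  T → 6
  π[z](T) → 6
  T → 6
  π[z](T) → 6
  (π[z](T) ∪ π[z](T)) → 12
  ρ[x/z]((π[z](T) ∪ π[z](T))) → 12

== RESULT ==
x
r
r
r
r
s
s
s
s
t
t
t
t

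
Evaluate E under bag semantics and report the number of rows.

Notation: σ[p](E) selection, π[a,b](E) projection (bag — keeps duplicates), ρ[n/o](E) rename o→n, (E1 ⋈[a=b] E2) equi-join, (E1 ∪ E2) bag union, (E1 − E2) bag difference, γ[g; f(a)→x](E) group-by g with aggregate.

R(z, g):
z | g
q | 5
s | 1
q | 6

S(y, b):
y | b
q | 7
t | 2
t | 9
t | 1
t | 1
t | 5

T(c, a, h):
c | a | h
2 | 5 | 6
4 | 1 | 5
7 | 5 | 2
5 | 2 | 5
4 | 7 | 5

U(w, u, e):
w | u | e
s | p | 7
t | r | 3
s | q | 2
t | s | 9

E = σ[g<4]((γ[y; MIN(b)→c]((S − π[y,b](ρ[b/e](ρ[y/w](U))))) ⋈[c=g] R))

Subexpression sizes:
  S → 6
  U → 4
  ρ[y/w](U) → 4
  ρ[b/e](ρ[y/w](U)) → 4
  π[y,b](ρ[b/e](ρ[y/w](U))) → 4
  (S − π[y,b](ρ[b/e](ρ[y/w](U)))) → 5
  γ[y; MIN(b)→c]((S − π[y,b](ρ[b/e](ρ[y/w](U))))) → 2
  R → 3
  (γ[y; MIN(b)→c]((S − π[y,b](ρ[b/e](ρ[y/w](U))))) ⋈[c=g] R) → 1
  σ[g<4]((γ[y; MIN(b)→c]((S − π[y,b](ρ[b/e](ρ[y/w](U))))) ⋈[c=g] R)) → 1

|E| = 1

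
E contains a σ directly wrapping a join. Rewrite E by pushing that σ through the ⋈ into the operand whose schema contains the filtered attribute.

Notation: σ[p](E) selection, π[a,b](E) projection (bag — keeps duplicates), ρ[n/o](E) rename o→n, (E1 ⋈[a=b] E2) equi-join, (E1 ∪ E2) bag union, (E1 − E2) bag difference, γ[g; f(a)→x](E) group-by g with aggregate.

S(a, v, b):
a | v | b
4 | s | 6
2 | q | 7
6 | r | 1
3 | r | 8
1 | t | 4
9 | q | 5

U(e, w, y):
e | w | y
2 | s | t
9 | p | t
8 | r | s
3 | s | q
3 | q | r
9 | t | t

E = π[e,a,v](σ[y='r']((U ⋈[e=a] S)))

σ filters on y, owned by the left side.
E' = π[e,a,v]((σ[y='r'](U) ⋈[e=a] S))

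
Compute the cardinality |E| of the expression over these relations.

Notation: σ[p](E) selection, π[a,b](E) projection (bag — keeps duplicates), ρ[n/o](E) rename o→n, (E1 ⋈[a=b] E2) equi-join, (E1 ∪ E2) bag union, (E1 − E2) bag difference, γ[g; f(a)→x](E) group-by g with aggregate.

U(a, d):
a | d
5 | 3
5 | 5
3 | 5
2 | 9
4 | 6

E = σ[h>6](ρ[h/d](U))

Per-node cardinality:
  U → 5
  ρ[h/d](U) → 5
  σ[h>6](ρ[h/d](U)) → 1

|E| = 1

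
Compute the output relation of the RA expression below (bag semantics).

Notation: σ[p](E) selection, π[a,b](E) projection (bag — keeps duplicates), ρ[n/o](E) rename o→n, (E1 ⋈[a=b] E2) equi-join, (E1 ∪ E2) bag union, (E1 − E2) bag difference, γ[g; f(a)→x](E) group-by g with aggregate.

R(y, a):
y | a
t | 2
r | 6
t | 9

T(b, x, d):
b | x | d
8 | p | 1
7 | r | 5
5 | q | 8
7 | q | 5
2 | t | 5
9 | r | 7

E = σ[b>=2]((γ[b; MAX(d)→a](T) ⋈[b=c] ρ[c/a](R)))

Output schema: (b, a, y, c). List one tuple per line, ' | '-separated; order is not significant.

Stepwise |·|:
  T → 6
  γ[b; MAX(d)→a](T) → 5
  R → 3
  ρ[c/a](R) → 3
  (γ[b; MAX(d)→a](T) ⋈[b=c] ρ[c/a](R)) → 2
  σ[b>=2]((γ[b; MAX(d)→a](T) ⋈[b=c] ρ[c/a](R))) → 2

== RESULT ==
b | a | y | c
2 | 5 | t | 2
9 | 7 | t | 9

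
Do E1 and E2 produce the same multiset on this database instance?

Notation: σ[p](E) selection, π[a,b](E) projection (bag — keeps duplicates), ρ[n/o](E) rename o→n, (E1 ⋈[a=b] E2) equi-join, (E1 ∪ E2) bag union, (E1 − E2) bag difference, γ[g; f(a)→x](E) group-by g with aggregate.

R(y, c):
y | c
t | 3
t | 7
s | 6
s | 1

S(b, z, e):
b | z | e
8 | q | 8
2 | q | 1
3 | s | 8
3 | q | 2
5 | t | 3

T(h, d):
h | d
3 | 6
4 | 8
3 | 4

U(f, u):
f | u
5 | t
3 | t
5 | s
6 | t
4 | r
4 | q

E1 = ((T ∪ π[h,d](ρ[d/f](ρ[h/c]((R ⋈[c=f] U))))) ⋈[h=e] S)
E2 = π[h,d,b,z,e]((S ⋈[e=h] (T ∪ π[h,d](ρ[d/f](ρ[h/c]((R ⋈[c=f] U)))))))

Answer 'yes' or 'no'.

E1 stepwise |·|:
  T → 3
  R → 4
  U → 6
  (R ⋈[c=f] U) → 2
  ρ[h/c]((R ⋈[c=f] U)) → 2
  ρ[d/f](ρ[h/c]((R ⋈[c=f] U))) → 2
  π[h,d](ρ[d/f](ρ[h/c]((R ⋈[c=f] U)))) → 2
  (T ∪ π[h,d](ρ[d/f](ρ[h/c]((R ⋈[c=f] U))))) → 5
  S → 5
  ((T ∪ π[h,d](ρ[d/f](ρ[h/c]((R ⋈[c=f] U))))) ⋈[h=e] S) → 3
E2 stepwise |·|:
  S → 5
  T → 3
  R → 4
  U → 6
  (R ⋈[c=f] U) → 2
  ρ[h/c]((R ⋈[c=f] U)) → 2
  ρ[d/f](ρ[h/c]((R ⋈[c=f] U))) → 2
  π[h,d](ρ[d/f](ρ[h/c]((R ⋈[c=f] U)))) → 2
  (T ∪ π[h,d](ρ[d/f](ρ[h/c]((R ⋈[c=f] U))))) → 5
  (S ⋈[e=h] (T ∪ π[h,d](ρ[d/f](ρ[h/c]((R ⋈[c=f] U)))))) → 3
  π[h,d,b,z,e]((S ⋈[e=h] (T ∪ π[h,d](ρ[d/f](ρ[h/c]((R ⋈[c=f] U))))))) → 3

E1 and E2 produce the same multiset:
h | d | b | z | e
3 | 3 | 5 | t | 3
3 | 4 | 5 | t | 3
3 | 6 | 5 | t | 3

yes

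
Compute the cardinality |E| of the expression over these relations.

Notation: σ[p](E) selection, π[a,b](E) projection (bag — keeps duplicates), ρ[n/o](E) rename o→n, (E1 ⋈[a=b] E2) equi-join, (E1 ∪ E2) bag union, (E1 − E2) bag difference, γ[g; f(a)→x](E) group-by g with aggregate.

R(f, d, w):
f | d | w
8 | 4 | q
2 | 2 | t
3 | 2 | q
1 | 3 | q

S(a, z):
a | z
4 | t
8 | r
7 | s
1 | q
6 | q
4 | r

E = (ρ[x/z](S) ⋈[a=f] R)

Stepwise |·|:
  S → 6
  ρ[x/z](S) → 6
  R → 4
  (ρ[x/z](S) ⋈[a=f] R) → 2

|E| = 2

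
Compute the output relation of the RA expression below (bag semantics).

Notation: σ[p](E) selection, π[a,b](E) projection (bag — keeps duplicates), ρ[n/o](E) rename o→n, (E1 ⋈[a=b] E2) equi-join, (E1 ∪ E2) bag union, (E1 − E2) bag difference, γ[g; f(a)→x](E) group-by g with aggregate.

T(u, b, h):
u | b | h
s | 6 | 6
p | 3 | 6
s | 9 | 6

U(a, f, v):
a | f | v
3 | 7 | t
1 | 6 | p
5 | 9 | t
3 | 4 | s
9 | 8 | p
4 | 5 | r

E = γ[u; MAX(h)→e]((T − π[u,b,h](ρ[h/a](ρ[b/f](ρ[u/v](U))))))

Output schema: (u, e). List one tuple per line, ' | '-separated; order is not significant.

Subexpression sizes:
  T → 3
  U → 6
  ρ[u/v](U) → 6
  ρ[b/f](ρ[u/v](U)) → 6
  ρ[h/a](ρ[b/f](ρ[u/v](U))) → 6
  π[u,b,h](ρ[h/a](ρ[b/f](ρ[u/v](U)))) → 6
  (T − π[u,b,h](ρ[h/a](ρ[b/f](ρ[u/v](U))))) → 3
  γ[u; MAX(h)→e]((T − π[u,b,h](ρ[h/a](ρ[b/f](ρ[u/v](U)))))) → 2

== RESULT ==
u | e
p | 6
s | 6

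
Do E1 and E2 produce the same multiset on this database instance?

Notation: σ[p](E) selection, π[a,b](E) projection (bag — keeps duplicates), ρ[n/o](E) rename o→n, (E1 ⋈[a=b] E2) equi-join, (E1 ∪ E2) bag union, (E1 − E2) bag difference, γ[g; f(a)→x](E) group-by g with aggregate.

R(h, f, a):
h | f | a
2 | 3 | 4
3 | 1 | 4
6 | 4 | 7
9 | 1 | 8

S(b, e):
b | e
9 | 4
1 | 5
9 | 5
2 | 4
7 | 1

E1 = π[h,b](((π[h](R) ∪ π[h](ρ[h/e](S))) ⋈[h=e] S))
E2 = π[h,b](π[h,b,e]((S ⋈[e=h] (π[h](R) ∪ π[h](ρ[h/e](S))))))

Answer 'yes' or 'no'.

E1 row counts bottom-up:
  R → 4
  π[h](R) → 4
  S → 5
  ρ[h/e](S) → 5
  π[h](ρ[h/e](S)) → 5
  (π[h](R) ∪ π[h](ρ[h/e](S))) → 9
  S → 5
  ((π[h](R) ∪ π[h](ρ[h/e](S))) ⋈[h=e] S) → 9
  π[h,b](((π[h](R) ∪ π[h](ρ[h/e](S))) ⋈[h=e] S)) → 9
E2 row counts bottom-up:
  S → 5
  R → 4
  π[h](R) → 4
  S → 5
  ρ[h/e](S) → 5
  π[h](ρ[h/e](S)) → 5
  (π[h](R) ∪ π[h](ρ[h/e](S))) → 9
  (S ⋈[e=h] (π[h](R) ∪ π[h](ρ[h/e](S)))) → 9
  π[h,b,e]((S ⋈[e=h] (π[h](R) ∪ π[h](ρ[h/e](S))))) → 9
  π[h,b](π[h,b,e]((S ⋈[e=h] (π[h](R) ∪ π[h](ρ[h/e](S)))))) → 9

E1 and E2 produce the same multiset:
h | b
1 | 7
4 | 2
4 | 2
4 | 9
4 | 9
5 | 1
5 | 1
5 | 9
5 | 9

yes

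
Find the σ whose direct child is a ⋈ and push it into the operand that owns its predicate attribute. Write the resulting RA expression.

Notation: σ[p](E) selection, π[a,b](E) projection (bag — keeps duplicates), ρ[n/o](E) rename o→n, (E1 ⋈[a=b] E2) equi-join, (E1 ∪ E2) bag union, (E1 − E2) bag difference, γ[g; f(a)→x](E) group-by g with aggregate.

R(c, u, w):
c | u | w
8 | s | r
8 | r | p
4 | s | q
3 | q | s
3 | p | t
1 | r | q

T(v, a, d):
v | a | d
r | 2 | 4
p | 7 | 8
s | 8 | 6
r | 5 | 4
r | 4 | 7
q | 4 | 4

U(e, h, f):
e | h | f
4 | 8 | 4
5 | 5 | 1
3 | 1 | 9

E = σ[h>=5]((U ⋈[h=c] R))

σ filters on h, owned by the left side.
E' = (σ[h>=5](U) ⋈[h=c] R)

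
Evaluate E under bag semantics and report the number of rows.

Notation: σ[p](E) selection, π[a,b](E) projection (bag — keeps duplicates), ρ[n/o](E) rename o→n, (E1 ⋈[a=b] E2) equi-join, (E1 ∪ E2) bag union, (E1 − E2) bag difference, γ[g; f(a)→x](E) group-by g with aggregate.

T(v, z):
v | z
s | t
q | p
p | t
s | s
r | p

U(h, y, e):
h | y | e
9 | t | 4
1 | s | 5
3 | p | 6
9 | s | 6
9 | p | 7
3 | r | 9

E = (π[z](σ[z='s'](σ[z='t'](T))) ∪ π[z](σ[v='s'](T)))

Per-node cardinality:
  T → 5
  σ[z='t'](T) → 2
  σ[z='s'](σ[z='t'](T)) → 0
  π[z](σ[z='s'](σ[z='t'](T))) → 0
  T → 5
  σ[v='s'](T) → 2
  π[z](σ[v='s'](T)) → 2
  (π[z](σ[z='s'](σ[z='t'](T))) ∪ π[z](σ[v='s'](T))) → 2

|E| = 2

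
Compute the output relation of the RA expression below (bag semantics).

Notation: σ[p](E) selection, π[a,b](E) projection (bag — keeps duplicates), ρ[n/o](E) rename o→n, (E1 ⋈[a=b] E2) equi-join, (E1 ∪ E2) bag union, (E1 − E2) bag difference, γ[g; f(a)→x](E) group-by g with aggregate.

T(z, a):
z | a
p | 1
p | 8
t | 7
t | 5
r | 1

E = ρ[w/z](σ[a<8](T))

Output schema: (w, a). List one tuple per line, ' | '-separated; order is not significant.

Subexpression sizes:
  T → 5
  σ[a<8](T) → 4
  ρ[w/z](σ[a<8](T)) → 4

== RESULT ==
w | a
p | 1
r | 1
t | 5
t | 7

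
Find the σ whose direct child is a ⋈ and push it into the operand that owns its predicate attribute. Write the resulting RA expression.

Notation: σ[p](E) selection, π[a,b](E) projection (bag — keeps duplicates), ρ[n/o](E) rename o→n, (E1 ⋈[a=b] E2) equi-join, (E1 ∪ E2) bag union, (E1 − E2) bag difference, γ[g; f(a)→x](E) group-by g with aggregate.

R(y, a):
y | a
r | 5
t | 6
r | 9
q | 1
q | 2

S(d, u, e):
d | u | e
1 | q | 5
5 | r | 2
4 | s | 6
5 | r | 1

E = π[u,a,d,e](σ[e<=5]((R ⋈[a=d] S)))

σ filters on e, owned by the right side.
E' = π[u,a,d,e]((R ⋈[a=d] σ[e<=5](S)))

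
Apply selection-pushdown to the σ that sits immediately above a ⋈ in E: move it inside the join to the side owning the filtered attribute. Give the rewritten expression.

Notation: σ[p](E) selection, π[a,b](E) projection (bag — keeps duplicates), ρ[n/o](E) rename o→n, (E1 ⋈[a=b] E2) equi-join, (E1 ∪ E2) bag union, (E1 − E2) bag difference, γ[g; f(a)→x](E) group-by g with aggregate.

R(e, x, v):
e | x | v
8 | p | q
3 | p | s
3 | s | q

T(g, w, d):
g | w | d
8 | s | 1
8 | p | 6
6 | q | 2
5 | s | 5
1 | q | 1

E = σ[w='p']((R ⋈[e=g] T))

σ filters on w, owned by the right side.
E' = (R ⋈[e=g] σ[w='p'](T))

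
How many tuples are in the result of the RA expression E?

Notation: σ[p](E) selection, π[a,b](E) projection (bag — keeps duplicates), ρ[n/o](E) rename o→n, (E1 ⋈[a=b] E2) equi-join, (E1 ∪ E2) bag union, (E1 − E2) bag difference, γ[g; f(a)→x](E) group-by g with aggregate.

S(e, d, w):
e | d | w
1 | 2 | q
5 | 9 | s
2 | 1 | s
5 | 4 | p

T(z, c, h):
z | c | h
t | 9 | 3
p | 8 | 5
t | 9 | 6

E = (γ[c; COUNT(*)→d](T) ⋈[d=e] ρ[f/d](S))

Stepwise |·|:
  T → 3
  γ[c; COUNT(*)→d](T) → 2
  S → 4
  ρ[f/d](S) → 4
  (γ[c; COUNT(*)→d](T) ⋈[d=e] ρ[f/d](S)) → 2

|E| = 2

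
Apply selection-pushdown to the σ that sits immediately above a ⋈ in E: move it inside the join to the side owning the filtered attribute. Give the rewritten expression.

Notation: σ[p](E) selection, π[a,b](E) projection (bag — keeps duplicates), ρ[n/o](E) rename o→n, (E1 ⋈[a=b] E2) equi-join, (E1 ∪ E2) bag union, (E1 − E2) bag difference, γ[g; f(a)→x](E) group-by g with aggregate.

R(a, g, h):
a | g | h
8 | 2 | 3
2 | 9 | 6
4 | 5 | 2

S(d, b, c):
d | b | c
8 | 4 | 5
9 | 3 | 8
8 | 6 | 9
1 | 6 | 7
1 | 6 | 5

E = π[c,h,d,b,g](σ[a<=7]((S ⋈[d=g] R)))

σ filters on a, owned by the right side.
E' = π[c,h,d,b,g]((S ⋈[d=g] σ[a<=7](R)))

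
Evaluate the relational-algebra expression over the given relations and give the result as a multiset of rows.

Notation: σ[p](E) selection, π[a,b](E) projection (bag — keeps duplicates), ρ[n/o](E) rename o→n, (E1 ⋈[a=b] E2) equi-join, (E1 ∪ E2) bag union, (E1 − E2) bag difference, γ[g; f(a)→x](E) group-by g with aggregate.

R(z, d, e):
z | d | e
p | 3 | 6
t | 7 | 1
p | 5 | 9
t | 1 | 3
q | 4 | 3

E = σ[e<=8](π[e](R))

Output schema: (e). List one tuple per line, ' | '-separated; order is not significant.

Row counts bottom-up:
  R → 5
  π[e](R) → 5
  σ[e<=8](π[e](R)) → 4

== RESULT ==
e
1
3
3
6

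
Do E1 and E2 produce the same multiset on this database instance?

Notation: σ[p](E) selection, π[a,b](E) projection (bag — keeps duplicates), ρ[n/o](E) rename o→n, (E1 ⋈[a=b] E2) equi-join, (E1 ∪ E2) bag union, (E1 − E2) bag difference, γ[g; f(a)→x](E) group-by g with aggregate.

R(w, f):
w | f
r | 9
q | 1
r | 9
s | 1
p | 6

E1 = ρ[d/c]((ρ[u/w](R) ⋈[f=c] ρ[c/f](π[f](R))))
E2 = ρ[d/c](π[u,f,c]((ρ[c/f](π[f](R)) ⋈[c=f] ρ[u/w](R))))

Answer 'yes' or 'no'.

E1 row counts bottom-up:
  R → 5
  ρ[u/w](R) → 5
  R → 5
  π[f](R) → 5
  ρ[c/f](π[f](R)) → 5
  (ρ[u/w](R) ⋈[f=c] ρ[c/f](π[f](R))) → 9
  ρ[d/c]((ρ[u/w](R) ⋈[f=c] ρ[c/f](π[f](R)))) → 9
E2 row counts bottom-up:
  R → 5
  π[f](R) → 5
  ρ[c/f](π[f](R)) → 5
  R → 5
  ρ[u/w](R) → 5
  (ρ[c/f](π[f](R)) ⋈[c=f] ρ[u/w](R)) → 9
  π[u,f,c]((ρ[c/f](π[f](R)) ⋈[c=f] ρ[u/w](R))) → 9
  ρ[d/c](π[u,f,c]((ρ[c/f](π[f](R)) ⋈[c=f] ρ[u/w](R)))) → 9

E1 and E2 produce the same multiset:
u | f | d
p | 6 | 6
q | 1 | 1
q | 1 | 1
r | 9 | 9
r | 9 | 9
r | 9 | 9
r | 9 | 9
s | 1 | 1
s | 1 | 1

yes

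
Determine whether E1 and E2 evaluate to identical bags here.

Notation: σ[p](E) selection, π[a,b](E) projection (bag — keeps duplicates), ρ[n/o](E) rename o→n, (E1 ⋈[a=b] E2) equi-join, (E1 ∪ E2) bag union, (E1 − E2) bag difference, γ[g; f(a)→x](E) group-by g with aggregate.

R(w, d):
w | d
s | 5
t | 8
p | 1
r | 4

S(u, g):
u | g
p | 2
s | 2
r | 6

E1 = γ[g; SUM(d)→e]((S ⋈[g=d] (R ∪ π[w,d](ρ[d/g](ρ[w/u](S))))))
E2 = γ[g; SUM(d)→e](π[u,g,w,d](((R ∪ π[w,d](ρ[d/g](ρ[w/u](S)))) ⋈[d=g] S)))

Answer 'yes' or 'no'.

E1 per-node cardinality:
  S → 3
  R → 4
  S → 3
  ρ[w/u](S) → 3
  ρ[d/g](ρ[w/u](S)) → 3
  π[w,d](ρ[d/g](ρ[w/u](S))) → 3
  (R ∪ π[w,d](ρ[d/g](ρ[w/u](S)))) → 7
  (S ⋈[g=d] (R ∪ π[w,d](ρ[d/g](ρ[w/u](S))))) → 5
  γ[g; SUM(d)→e]((S ⋈[g=d] (R ∪ π[w,d](ρ[d/g](ρ[w/u](S)))))) → 2
E2 per-node cardinality:
  R → 4
  S → 3
  ρ[w/u](S) → 3
  ρ[d/g](ρ[w/u](S)) → 3
  π[w,d](ρ[d/g](ρ[w/u](S))) → 3
  (R ∪ π[w,d](ρ[d/g](ρ[w/u](S)))) → 7
  S → 3
  ((R ∪ π[w,d](ρ[d/g](ρ[w/u](S)))) ⋈[d=g] S) → 5
  π[u,g,w,d](((R ∪ π[w,d](ρ[d/g](ρ[w/u](S)))) ⋈[d=g] S)) → 5
  γ[g; SUM(d)→e](π[u,g,w,d](((R ∪ π[w,d](ρ[d/g](ρ[w/u](S)))) ⋈[d=g] S))) → 2

E1 and E2 produce the same multiset:
g | e
2 | 8
6 | 6

yes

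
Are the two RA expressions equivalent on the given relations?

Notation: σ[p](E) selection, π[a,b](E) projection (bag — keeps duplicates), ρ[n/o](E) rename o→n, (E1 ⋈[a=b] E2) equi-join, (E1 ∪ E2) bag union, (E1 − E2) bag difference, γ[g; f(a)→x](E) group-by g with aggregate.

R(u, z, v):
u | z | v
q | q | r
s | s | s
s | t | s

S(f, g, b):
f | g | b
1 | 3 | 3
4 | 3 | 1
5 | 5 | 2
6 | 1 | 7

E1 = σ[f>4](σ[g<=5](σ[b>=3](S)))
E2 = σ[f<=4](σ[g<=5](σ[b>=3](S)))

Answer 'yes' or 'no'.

E1 subexpression sizes:
  S → 4
  σ[b>=3](S) → 2
  σ[g<=5](σ[b>=3](S)) → 2
  σ[f>4](σ[g<=5](σ[b>=3](S))) → 1
E2 subexpression sizes:
  S → 4
  σ[b>=3](S) → 2
  σ[g<=5](σ[b>=3](S)) → 2
  σ[f<=4](σ[g<=5](σ[b>=3](S))) → 1

E1 result:
f | g | b
6 | 1 | 7
E2 result:
f | g | b
1 | 3 | 3
Witness: (6, 1, 7) appears 1× in E1 but 0× in E2.

no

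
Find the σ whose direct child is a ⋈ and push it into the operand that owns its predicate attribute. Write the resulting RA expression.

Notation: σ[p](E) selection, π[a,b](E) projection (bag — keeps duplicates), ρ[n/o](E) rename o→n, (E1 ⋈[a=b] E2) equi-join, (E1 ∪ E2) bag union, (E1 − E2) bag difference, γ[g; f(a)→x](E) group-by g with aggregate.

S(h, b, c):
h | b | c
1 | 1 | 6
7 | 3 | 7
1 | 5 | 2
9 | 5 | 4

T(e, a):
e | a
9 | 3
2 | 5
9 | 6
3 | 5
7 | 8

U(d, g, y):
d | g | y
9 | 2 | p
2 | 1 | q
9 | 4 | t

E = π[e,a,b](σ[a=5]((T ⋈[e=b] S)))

σ filters on a, owned by the left side.
E' = π[e,a,b]((σ[a=5](T) ⋈[e=b] S))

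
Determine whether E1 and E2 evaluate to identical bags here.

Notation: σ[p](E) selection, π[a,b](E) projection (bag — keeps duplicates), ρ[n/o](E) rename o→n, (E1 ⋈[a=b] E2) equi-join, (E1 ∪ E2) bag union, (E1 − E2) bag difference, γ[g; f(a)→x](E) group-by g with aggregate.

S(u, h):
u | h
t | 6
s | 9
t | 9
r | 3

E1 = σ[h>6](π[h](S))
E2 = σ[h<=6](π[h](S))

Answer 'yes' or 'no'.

E1 row counts bottom-up:
  S → 4
  π[h](S) → 4
  σ[h>6](π[h](S)) → 2
E2 row counts bottom-up:
  S → 4
  π[h](S) → 4
  σ[h<=6](π[h](S)) → 2

E1 result:
h
9
9
E2 result:
h
3
6
Witness: (6,) appears 0× in E1 but 1× in E2.

no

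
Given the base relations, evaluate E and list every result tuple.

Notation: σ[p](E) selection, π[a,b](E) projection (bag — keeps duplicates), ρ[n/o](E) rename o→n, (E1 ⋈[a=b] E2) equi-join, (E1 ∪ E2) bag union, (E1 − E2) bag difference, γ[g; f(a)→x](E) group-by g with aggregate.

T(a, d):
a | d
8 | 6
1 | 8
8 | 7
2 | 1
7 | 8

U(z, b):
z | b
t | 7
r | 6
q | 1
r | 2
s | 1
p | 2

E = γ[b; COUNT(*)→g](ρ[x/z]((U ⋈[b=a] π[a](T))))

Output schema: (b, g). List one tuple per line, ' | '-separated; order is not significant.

Per-node cardinality:
  U → 6
  T → 5
  π[a](T) → 5
  (U ⋈[b=a] π[a](T)) → 5
  ρ[x/z]((U ⋈[b=a] π[a](T))) → 5
  γ[b; COUNT(*)→g](ρ[x/z]((U ⋈[b=a] π[a](T)))) → 3

== RESULT ==
b | g
1 | 2
2 | 2
7 | 1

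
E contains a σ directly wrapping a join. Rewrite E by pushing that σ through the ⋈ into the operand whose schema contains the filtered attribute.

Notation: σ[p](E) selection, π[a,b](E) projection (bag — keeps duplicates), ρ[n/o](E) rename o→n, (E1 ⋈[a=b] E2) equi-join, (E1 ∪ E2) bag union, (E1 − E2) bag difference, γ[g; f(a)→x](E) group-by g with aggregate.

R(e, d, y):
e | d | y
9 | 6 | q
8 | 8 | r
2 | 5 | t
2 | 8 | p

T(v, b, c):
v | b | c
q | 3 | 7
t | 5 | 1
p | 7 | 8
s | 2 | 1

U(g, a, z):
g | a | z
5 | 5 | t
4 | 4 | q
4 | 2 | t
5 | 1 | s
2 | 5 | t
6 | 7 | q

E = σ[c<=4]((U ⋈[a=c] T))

σ filters on c, owned by the right side.
E' = (U ⋈[a=c] σ[c<=4](T))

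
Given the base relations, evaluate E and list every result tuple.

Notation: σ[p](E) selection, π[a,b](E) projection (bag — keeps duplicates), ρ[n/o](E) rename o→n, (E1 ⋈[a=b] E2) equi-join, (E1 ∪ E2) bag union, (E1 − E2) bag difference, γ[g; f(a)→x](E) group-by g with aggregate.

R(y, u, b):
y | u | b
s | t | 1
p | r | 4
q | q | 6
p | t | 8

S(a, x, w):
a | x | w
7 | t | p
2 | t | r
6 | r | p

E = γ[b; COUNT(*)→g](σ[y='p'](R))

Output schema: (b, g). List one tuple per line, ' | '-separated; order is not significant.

Per-node cardinality:
  R → 4
  σ[y='p'](R) → 2
  γ[b; COUNT(*)→g](σ[y='p'](R)) → 2

== RESULT ==
b | g
4 | 1
8 | 1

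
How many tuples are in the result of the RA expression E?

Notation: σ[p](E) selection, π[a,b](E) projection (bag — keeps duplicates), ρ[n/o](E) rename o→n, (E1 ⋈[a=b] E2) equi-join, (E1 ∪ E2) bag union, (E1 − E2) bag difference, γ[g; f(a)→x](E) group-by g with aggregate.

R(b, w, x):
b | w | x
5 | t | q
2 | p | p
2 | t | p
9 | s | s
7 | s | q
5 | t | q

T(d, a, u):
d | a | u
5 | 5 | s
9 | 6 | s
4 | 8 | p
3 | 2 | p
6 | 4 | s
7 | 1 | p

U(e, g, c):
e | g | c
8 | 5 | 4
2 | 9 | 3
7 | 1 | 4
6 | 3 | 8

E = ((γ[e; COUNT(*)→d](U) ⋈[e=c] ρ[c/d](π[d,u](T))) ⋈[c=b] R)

Per-node cardinality:
  U → 4
  γ[e; COUNT(*)→d](U) → 4
  T → 6
  π[d,u](T) → 6
  ρ[c/d](π[d,u](T)) → 6
  (γ[e; COUNT(*)→d](U) ⋈[e=c] ρ[c/d](π[d,u](T))) → 2
  R → 6
  ((γ[e; COUNT(*)→d](U) ⋈[e=c] ρ[c/d](π[d,u](T))) ⋈[c=b] R) → 1

|E| = 1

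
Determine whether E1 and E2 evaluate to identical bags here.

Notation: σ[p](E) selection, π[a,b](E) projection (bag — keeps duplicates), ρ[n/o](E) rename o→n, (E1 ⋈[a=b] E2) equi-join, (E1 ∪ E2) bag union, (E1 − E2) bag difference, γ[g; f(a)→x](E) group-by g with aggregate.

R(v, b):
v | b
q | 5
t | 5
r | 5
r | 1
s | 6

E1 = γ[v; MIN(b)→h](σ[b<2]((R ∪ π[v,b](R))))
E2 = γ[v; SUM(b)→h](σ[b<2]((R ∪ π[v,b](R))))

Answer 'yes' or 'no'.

E1 stepwise |·|:
  R → 5
  R → 5
  π[v,b](R) → 5
  (R ∪ π[v,b](R)) → 10
  σ[b<2]((R ∪ π[v,b](R))) → 2
  γ[v; MIN(b)→h](σ[b<2]((R ∪ π[v,b](R)))) → 1
E2 stepwise |·|:
  R → 5
  R → 5
  π[v,b](R) → 5
  (R ∪ π[v,b](R)) → 10
  σ[b<2]((R ∪ π[v,b](R))) → 2
  γ[v; SUM(b)→h](σ[b<2]((R ∪ π[v,b](R)))) → 1

E1 result:
v | h
r | 1
E2 result:
v | h
r | 2
Witness: ('r', 1) appears 1× in E1 but 0× in E2.

no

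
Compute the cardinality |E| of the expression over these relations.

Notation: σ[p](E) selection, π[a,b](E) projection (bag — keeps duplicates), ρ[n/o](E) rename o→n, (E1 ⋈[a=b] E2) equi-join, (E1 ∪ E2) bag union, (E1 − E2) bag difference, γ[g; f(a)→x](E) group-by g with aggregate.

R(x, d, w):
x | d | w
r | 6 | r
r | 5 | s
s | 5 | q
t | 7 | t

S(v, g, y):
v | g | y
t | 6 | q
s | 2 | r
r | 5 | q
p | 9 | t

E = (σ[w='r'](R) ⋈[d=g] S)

Per-node cardinality:
  R → 4
  σ[w='r'](R) → 1
  S → 4
  (σ[w='r'](R) ⋈[d=g] S) → 1

|E| = 1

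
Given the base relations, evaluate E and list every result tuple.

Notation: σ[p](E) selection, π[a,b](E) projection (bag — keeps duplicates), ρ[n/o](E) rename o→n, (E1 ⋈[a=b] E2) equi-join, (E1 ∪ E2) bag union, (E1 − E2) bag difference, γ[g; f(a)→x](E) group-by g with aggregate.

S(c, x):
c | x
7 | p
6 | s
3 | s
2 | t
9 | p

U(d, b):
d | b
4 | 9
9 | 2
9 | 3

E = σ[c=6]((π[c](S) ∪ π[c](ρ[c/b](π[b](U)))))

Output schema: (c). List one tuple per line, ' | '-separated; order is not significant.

Subexpression sizes:
  S → 5
  π[c](S) → 5
  U → 3
  π[b](U) → 3
  ρ[c/b](π[b](U)) → 3
  π[c](ρ[c/b](π[b](U))) → 3
  (π[c](S) ∪ π[c](ρ[c/b](π[b](U)))) → 8
  σ[c=6]((π[c](S) ∪ π[c](ρ[c/b](π[b](U))))) → 1

== RESULT ==
c
6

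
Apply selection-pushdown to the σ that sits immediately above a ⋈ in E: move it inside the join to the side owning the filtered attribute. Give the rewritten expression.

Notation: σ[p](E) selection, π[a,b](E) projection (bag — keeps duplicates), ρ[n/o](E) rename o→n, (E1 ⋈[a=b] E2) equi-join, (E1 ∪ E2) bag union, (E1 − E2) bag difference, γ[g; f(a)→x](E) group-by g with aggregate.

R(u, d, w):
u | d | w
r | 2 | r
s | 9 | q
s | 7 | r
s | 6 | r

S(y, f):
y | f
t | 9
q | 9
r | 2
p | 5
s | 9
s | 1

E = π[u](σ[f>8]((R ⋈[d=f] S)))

σ filters on f, owned by the right side.
E' = π[u]((R ⋈[d=f] σ[f>8](S)))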